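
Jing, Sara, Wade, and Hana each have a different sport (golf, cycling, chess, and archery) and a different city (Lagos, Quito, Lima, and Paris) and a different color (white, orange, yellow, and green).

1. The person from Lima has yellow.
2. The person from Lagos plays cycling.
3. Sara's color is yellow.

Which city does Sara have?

Lima

With clues 1–3, Lagos, Paris, and Quito are impossible for Sara's city.
That leaves Lima.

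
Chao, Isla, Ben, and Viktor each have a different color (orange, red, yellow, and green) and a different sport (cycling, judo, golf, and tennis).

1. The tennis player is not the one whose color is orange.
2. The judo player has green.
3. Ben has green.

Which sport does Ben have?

judo

With clues 1–3, cycling, golf, and tennis are impossible for Ben's sport.
That leaves judo.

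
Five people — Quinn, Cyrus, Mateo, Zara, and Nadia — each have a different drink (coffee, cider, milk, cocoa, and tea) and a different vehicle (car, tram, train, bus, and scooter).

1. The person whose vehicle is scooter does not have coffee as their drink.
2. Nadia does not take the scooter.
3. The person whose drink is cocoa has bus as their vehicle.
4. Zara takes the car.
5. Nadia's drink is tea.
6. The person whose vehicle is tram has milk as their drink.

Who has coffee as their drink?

Zara

With clues 1–5, Nadia is impossible for the one with drink coffee.
With clues 1–6, Cyrus, Mateo, and Quinn are impossible for the one with drink coffee.
That leaves Zara.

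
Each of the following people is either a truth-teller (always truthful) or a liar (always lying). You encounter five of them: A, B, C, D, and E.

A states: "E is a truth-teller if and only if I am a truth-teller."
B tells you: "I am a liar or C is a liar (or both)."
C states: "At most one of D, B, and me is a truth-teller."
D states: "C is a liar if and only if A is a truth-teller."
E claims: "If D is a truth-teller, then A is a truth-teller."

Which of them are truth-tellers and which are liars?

A: truth-teller, B: truth-teller, C: liar, D: truth-teller, E: truth-teller

Consider A. Suppose A is a liar.
Then no assignment of the remaining roles makes every statement match its speaker's type — contradiction.
So A is a truth-teller.
With that fixed, E's statement is true, so E is a truth-teller.
Consider B. Suppose B is a liar.
Then B's own statement would have to be false, but it can't be — contradiction.
So B is a truth-teller.
Consider C. Suppose C is a truth-teller.
Then B's statement comes out false, contradicting B being a truth-teller.
So C is a liar.
With that fixed, D's statement is true, so D is a truth-teller.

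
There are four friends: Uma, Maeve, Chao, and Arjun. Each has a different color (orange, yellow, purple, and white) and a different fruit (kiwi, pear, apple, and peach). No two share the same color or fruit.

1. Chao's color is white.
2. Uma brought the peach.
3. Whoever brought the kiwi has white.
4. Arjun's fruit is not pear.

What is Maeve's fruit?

With clues 1–2, peach is impossible for Maeve's fruit.
With clues 1–3, kiwi is impossible for Maeve's fruit.
With clues 1–4, apple is impossible for Maeve's fruit.
That leaves pear.

pear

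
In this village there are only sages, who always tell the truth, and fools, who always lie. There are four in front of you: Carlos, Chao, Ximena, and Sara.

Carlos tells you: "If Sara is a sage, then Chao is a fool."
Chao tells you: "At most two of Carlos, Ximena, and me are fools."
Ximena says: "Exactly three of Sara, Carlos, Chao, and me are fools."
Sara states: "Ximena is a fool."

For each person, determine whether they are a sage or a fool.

Carlos: fool, Chao: sage, Ximena: fool, Sara: sage

Consider Carlos. Suppose Carlos is a sage.
Then no assignment of the remaining roles makes every statement match its speaker's type — contradiction.
So Carlos is a fool.
Consider Chao. Suppose Chao is a fool.
Then Carlos's statement comes out true, contradicting Carlos being a fool.
So Chao is a sage.
Consider Ximena. Suppose Ximena is a sage.
Then Ximena's own statement would have to be true, but it can't be — contradiction.
So Ximena is a fool.
With that fixed, Sara's statement is true, so Sara is a sage.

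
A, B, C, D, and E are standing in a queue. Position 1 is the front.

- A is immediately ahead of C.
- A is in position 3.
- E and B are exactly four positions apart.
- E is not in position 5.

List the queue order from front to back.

E, D, A, C, B

From clue 1: A is in {1,2,3,4}.
From clues 1–2: A → position 3, C → position 4.
From clues 1–3: D → position 2.
From clues 1–4: E → position 1, B → position 5.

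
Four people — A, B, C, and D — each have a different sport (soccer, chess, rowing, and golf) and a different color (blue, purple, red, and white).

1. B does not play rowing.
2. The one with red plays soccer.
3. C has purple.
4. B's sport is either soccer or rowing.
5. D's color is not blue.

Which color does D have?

With clues 1–3, purple is impossible for D's color.
With clues 1–4, red is impossible for D's color.
With clues 1–5, blue is impossible for D's color.
That leaves white.

white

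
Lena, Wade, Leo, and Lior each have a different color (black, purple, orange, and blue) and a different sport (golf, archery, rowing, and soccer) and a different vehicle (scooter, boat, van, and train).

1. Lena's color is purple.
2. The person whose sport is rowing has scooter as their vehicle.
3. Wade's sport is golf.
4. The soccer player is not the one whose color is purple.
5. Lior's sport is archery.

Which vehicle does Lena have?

With clues 1–5, boat, train, and van are impossible for Lena's vehicle.
That leaves scooter.

scooter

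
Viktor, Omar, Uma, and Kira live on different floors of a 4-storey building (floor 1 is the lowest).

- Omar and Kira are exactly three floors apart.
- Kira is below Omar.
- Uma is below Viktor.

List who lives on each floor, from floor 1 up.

Kira, Uma, Viktor, Omar

From clue 1: Viktor is in {2,3}.
From clues 1–2: Kira → floor 1, Omar → floor 4.
From clues 1–3: Uma → floor 2, Viktor → floor 3.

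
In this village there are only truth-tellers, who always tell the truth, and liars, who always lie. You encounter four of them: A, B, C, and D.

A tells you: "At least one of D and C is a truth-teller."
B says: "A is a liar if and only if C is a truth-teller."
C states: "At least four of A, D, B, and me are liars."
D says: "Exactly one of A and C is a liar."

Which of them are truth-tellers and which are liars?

A: truth-teller, B: truth-teller, C: liar, D: truth-teller

Consider A. Suppose A is a liar.
Then no assignment of the remaining roles makes every statement match its speaker's type — contradiction.
So A is a truth-teller.
With that fixed, C's statement is false, so C is a liar.
With that fixed, D's statement is true, so D is a truth-teller.
With that fixed, B's statement is true, so B is a truth-teller.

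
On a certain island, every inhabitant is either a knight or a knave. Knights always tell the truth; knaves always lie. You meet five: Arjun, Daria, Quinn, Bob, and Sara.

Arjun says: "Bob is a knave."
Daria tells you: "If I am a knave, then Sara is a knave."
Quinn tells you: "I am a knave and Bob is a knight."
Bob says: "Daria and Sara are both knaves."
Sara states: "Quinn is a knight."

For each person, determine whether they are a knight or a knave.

Consider Arjun. Suppose Arjun is a knave.
Then no assignment of the remaining roles makes every statement match its speaker's type — contradiction.
So Arjun is a knight.
Consider Daria. Suppose Daria is a knave.
Then no assignment of the remaining roles makes every statement match its speaker's type — contradiction.
So Daria is a knight.
With that fixed, Bob's statement is false, so Bob is a knave.
With that fixed, Quinn's statement is false, so Quinn is a knave.
With that fixed, Sara's statement is false, so Sara is a knave.

Arjun: knight, Daria: knight, Quinn: knave, Bob: knave, Sara: knave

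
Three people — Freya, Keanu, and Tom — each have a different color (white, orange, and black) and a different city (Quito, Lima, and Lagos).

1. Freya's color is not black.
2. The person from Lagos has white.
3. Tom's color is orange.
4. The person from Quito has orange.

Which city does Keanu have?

With clues 1–3, Lagos is impossible for Keanu's city.
With clues 1–4, Quito is impossible for Keanu's city.
That leaves Lima.

Lima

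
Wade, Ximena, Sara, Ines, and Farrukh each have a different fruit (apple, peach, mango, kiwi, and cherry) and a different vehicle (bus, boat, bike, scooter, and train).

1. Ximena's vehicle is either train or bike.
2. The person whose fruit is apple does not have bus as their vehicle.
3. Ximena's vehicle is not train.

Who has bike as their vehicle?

With clues 1–3, Farrukh, Ines, Sara, and Wade are impossible for the one with vehicle bike.
That leaves Ximena.

Ximena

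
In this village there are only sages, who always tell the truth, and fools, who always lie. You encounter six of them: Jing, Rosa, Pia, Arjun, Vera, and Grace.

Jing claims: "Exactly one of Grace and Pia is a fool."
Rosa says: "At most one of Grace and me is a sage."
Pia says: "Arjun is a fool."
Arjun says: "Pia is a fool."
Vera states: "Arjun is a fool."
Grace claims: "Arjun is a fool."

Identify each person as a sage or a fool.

Consider Jing. Suppose Jing is a sage.
Then no assignment of the remaining roles makes every statement match its speaker's type — contradiction.
So Jing is a fool.
Consider Rosa. Suppose Rosa is a fool.
Then Rosa's own statement would have to be false, but it can't be — contradiction.
So Rosa is a sage.
Consider Pia. Suppose Pia is a sage.
Then no assignment of the remaining roles makes every statement match its speaker's type — contradiction.
So Pia is a fool.
With that fixed, Arjun's statement is true, so Arjun is a sage.
With that fixed, Vera's statement is false, so Vera is a fool.
With that fixed, Grace's statement is false, so Grace is a fool.

Jing: fool, Rosa: sage, Pia: fool, Arjun: sage, Vera: fool, Grace: fool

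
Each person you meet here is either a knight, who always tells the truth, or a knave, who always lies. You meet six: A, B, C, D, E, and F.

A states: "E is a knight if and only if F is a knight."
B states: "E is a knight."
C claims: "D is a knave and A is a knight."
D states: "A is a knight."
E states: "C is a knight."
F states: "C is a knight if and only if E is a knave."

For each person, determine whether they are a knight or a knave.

Consider A. Suppose A is a knave.
Then no assignment of the remaining roles makes every statement match its speaker's type — contradiction.
So A is a knight.
With that fixed, D's statement is true, so D is a knight.
With that fixed, C's statement is false, so C is a knave.
With that fixed, E's statement is false, so E is a knave.
With that fixed, F's statement is false, so F is a knave.
With that fixed, B's statement is false, so B is a knave.

A: knight, B: knave, C: knave, D: knight, E: knave, F: knave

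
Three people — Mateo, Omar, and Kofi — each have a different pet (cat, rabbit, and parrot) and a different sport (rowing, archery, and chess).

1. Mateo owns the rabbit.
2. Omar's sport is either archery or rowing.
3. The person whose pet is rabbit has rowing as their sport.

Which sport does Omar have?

archery

With clues 1–2, chess is impossible for Omar's sport.
With clues 1–3, rowing is impossible for Omar's sport.
That leaves archery.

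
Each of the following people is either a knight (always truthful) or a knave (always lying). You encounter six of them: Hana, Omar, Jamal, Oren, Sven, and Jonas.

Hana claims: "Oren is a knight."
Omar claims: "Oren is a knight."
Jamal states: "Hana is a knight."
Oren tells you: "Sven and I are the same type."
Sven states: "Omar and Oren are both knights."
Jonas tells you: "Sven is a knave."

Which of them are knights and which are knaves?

Hana: knight, Omar: knight, Jamal: knight, Oren: knight, Sven: knight, Jonas: knave

Consider Hana. Suppose Hana is a knave.
Then no assignment of the remaining roles makes every statement match its speaker's type — contradiction.
So Hana is a knight.
With that fixed, Jamal's statement is true, so Jamal is a knight.
Consider Omar. Suppose Omar is a knave.
Then no assignment of the remaining roles makes every statement match its speaker's type — contradiction.
So Omar is a knight.
Consider Oren. Suppose Oren is a knave.
Then Hana's statement comes out false, contradicting Hana being a knight.
So Oren is a knight.
With that fixed, Sven's statement is true, so Sven is a knight.
With that fixed, Jonas's statement is false, so Jonas is a knave.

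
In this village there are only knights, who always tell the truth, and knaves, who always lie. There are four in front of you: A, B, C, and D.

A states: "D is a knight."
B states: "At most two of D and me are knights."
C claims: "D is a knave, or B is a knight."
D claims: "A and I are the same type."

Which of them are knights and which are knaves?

A: knight, B: knight, C: knight, D: knight

Regardless of anyone's role, B's statement is true, so B is a knight.
With that fixed, C's statement is true, so C is a knight.
Consider A. Suppose A is a knave.
Then whichever role D has, D's statement has the wrong truth value — contradiction.
So A is a knight.
Consider D. Suppose D is a knave.
Then A's statement comes out false, contradicting A being a knight.
So D is a knight.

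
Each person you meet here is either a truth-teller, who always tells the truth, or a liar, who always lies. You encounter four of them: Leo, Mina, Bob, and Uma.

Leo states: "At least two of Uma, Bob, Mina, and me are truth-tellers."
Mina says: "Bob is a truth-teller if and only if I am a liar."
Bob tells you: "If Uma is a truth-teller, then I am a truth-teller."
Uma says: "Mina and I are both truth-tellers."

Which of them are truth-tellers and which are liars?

Leo: truth-teller, Mina: truth-teller, Bob: liar, Uma: truth-teller

Consider Leo. Suppose Leo is a liar.
Then no assignment of the remaining roles makes every statement match its speaker's type — contradiction.
So Leo is a truth-teller.
Consider Mina. Suppose Mina is a liar.
Then no assignment of the remaining roles makes every statement match its speaker's type — contradiction.
So Mina is a truth-teller.
Consider Bob. Suppose Bob is a truth-teller.
Then Mina's statement comes out false, contradicting Mina being a truth-teller.
So Bob is a liar.
Consider Uma. Suppose Uma is a liar.
Then Bob's statement comes out true, contradicting Bob being a liar.
So Uma is a truth-teller.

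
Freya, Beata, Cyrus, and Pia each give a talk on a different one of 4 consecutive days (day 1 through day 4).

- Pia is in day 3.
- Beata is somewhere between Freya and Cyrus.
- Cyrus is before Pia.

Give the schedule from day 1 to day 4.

Cyrus, Beata, Pia, Freya

From clue 1: Pia → day 3.
From clues 1–2: Beata → day 2.
From clues 1–3: Cyrus → day 1, Freya → day 4.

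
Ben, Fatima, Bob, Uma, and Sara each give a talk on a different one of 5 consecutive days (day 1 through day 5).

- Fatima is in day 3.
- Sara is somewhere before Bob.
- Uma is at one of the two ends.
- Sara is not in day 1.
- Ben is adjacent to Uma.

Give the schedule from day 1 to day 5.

Uma, Ben, Fatima, Sara, Bob

From clue 1: Fatima → day 3.
From clues 1–2: Bob is in {2,4,5}.
From clues 1–3: Uma is in {1,5}.
From clues 1–4: Bob is in {4,5}.
From clues 1–5: Uma → day 1, Ben → day 2, Sara → day 4, Bob → day 5.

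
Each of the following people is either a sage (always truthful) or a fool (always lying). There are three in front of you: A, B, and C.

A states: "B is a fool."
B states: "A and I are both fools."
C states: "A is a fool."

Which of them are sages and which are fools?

A: sage, B: fool, C: fool

Consider A. Suppose A is a fool.
Then whichever role B has, B's statement has the wrong truth value — contradiction.
So A is a sage.
With that fixed, B's statement is false, so B is a fool.
With that fixed, C's statement is false, so C is a fool.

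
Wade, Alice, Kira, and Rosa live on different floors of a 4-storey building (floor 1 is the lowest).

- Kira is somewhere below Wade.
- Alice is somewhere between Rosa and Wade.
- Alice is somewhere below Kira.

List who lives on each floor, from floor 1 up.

From clue 1: Wade is in {2,3,4}.
From clues 1–2: Wade is in {2,4}.
From clues 1–3: Rosa → floor 1, Alice → floor 2, Kira → floor 3, Wade → floor 4.

Rosa, Alice, Kira, Wade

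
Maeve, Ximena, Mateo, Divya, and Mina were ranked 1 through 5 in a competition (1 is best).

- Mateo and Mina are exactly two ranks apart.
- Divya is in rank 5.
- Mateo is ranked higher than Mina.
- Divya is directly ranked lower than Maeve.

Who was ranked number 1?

With clues 1–2, Divya is ruled out for rank 1.
With clues 1–3, Mina is ruled out for rank 1.
With clues 1–4, Maeve and Ximena are ruled out for rank 1.
So rank 1 is Mateo.

Mateo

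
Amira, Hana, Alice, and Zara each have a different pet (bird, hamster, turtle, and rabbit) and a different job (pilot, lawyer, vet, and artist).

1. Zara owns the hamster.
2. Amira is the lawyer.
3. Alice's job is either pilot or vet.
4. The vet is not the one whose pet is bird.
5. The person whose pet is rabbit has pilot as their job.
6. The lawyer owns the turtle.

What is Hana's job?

artist

With clues 1–2, lawyer is impossible for Hana's job.
With clues 1–6, pilot and vet are impossible for Hana's job.
That leaves artist.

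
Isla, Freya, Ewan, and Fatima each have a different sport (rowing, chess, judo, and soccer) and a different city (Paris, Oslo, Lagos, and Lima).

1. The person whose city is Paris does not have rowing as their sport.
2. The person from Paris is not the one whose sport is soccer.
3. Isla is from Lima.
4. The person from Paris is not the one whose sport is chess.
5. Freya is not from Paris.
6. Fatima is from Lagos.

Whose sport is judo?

Ewan

With clues 1–4, Isla is impossible for the one with sport judo.
With clues 1–5, Freya is impossible for the one with sport judo.
With clues 1–6, Fatima is impossible for the one with sport judo.
That leaves Ewan.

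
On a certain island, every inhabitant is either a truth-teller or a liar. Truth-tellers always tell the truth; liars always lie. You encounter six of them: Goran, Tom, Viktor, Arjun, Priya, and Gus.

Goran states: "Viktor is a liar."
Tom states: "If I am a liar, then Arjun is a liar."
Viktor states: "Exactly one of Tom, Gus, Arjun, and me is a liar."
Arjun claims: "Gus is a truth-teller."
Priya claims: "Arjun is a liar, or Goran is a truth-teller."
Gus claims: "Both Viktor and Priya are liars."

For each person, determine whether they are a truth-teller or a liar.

Consider Goran. Suppose Goran is a liar.
Then no assignment of the remaining roles makes every statement match its speaker's type — contradiction.
So Goran is a truth-teller.
With that fixed, Priya's statement is true, so Priya is a truth-teller.
With that fixed, Gus's statement is false, so Gus is a liar.
With that fixed, Arjun's statement is false, so Arjun is a liar.
With that fixed, Tom's statement is true, so Tom is a truth-teller.
With that fixed, Viktor's statement is false, so Viktor is a liar.

Goran: truth-teller, Tom: truth-teller, Viktor: liar, Arjun: liar, Priya: truth-teller, Gus: liar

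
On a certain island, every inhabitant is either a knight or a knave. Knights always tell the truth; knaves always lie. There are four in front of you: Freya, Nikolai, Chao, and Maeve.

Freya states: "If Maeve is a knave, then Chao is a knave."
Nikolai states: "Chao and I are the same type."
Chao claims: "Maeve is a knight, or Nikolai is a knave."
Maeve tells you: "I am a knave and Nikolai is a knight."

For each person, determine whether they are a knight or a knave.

Consider Freya. Suppose Freya is a knight.
Then no assignment of the remaining roles makes every statement match its speaker's type — contradiction.
So Freya is a knave.
Consider Nikolai. Suppose Nikolai is a knight.
Then whichever role Maeve has, Maeve's statement has the wrong truth value — contradiction.
So Nikolai is a knave.
With that fixed, Chao's statement is true, so Chao is a knight.
With that fixed, Maeve's statement is false, so Maeve is a knave.

Freya: knave, Nikolai: knave, Chao: knight, Maeve: knave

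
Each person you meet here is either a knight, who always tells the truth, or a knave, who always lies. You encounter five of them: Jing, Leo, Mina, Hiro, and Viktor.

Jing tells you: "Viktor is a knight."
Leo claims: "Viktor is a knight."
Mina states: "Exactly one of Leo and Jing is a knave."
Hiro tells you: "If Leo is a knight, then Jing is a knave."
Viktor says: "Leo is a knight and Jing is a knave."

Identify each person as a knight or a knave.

Consider Jing. Suppose Jing is a knight.
Then no assignment of the remaining roles makes every statement match its speaker's type — contradiction.
So Jing is a knave.
With that fixed, Hiro's statement is true, so Hiro is a knight.
Consider Leo. Suppose Leo is a knight.
Then no assignment of the remaining roles makes every statement match its speaker's type — contradiction.
So Leo is a knave.
With that fixed, Mina's statement is false, so Mina is a knave.
With that fixed, Viktor's statement is false, so Viktor is a knave.

Jing: knave, Leo: knave, Mina: knave, Hiro: knight, Viktor: knave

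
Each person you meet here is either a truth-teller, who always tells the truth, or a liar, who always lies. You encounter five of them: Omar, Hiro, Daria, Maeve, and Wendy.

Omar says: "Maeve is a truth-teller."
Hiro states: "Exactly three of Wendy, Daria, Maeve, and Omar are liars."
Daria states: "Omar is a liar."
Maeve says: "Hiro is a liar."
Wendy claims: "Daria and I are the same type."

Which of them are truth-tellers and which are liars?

Omar: liar, Hiro: truth-teller, Daria: truth-teller, Maeve: liar, Wendy: liar

Consider Omar. Suppose Omar is a truth-teller.
Then no assignment of the remaining roles makes every statement match its speaker's type — contradiction.
So Omar is a liar.
With that fixed, Daria's statement is true, so Daria is a truth-teller.
Consider Hiro. Suppose Hiro is a liar.
Then no assignment of the remaining roles makes every statement match its speaker's type — contradiction.
So Hiro is a truth-teller.
With that fixed, Maeve's statement is false, so Maeve is a liar.
Consider Wendy. Suppose Wendy is a truth-teller.
Then Hiro's statement comes out false, contradicting Hiro being a truth-teller.
So Wendy is a liar.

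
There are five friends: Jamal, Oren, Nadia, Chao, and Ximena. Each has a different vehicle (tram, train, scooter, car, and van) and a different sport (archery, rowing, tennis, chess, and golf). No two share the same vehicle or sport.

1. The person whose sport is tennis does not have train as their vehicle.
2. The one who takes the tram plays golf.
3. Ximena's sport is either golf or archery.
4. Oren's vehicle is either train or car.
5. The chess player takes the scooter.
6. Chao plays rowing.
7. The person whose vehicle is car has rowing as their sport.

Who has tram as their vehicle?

Ximena

With clues 1–4, Oren is impossible for the one with vehicle tram.
With clues 1–6, Chao is impossible for the one with vehicle tram.
With clues 1–7, Jamal and Nadia are impossible for the one with vehicle tram.
That leaves Ximena.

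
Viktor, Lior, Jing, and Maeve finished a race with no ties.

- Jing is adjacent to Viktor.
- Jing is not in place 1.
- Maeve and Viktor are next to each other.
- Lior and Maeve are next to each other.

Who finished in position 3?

Viktor

With clues 1–3, Lior and Maeve are ruled out for place 3.
With clues 1–4, Jing is ruled out for place 3.
So place 3 is Viktor.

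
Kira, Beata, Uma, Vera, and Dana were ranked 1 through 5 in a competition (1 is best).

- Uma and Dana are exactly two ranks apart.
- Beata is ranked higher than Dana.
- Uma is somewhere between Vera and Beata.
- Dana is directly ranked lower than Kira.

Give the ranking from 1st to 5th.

From clues 1–2: Beata is in {1,2,3,4}.
From clues 1–3: Uma is in {2,3,4}.
From clues 1–4: Beata → rank 1, Uma → rank 2, Kira → rank 3, Dana → rank 4, Vera → rank 5.

Beata, Uma, Kira, Dana, Vera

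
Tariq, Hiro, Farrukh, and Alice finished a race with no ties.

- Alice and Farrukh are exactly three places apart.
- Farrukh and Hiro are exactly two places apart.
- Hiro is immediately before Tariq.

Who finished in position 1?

Alice

With clue 1, Hiro and Tariq are ruled out for place 1.
With clues 1–3, Farrukh is ruled out for place 1.
So place 1 is Alice.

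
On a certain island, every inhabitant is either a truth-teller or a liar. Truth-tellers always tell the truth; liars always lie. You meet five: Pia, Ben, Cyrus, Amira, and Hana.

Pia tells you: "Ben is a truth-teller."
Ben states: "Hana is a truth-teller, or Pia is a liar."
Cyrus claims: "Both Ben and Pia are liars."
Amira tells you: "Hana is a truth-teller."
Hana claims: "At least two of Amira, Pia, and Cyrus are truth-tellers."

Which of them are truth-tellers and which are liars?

Consider Pia. Suppose Pia is a liar.
Then no assignment of the remaining roles makes every statement match its speaker's type — contradiction.
So Pia is a truth-teller.
With that fixed, Cyrus's statement is false, so Cyrus is a liar.
Consider Ben. Suppose Ben is a liar.
Then Pia's statement comes out false, contradicting Pia being a truth-teller.
So Ben is a truth-teller.
Consider Amira. Suppose Amira is a liar.
Then no assignment of the remaining roles makes every statement match its speaker's type — contradiction.
So Amira is a truth-teller.
With that fixed, Hana's statement is true, so Hana is a truth-teller.

Pia: truth-teller, Ben: truth-teller, Cyrus: liar, Amira: truth-teller, Hana: truth-teller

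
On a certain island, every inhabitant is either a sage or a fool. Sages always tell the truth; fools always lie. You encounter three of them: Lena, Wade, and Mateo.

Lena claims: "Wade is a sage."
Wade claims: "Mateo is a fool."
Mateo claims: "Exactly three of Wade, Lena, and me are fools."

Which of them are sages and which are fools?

Consider Lena. Suppose Lena is a fool.
Then no assignment of the remaining roles makes every statement match its speaker's type — contradiction.
So Lena is a sage.
With that fixed, Mateo's statement is false, so Mateo is a fool.
With that fixed, Wade's statement is true, so Wade is a sage.

Lena: sage, Wade: sage, Mateo: fool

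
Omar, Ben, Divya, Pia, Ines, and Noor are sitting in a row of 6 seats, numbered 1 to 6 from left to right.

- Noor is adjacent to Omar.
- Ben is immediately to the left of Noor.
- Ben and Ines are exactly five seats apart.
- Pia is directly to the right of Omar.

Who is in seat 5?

With clues 1–2, Ben is ruled out for seat 5.
With clues 1–3, Ines, Noor, and Omar are ruled out for seat 5.
With clues 1–4, Pia is ruled out for seat 5.
So seat 5 is Divya.

Divya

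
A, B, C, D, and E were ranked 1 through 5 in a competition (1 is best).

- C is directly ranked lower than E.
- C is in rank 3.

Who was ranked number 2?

E

With clues 1–2, A, B, C, and D are ruled out for rank 2.
So rank 2 is E.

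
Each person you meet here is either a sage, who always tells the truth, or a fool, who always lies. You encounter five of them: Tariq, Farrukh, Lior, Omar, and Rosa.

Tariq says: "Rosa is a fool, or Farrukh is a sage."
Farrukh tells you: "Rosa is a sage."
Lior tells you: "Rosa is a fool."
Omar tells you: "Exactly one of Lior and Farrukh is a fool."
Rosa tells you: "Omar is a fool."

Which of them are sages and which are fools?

Consider Tariq. Suppose Tariq is a fool.
Then no assignment of the remaining roles makes every statement match its speaker's type — contradiction.
So Tariq is a sage.
Consider Farrukh. Suppose Farrukh is a sage.
Then no assignment of the remaining roles makes every statement match its speaker's type — contradiction.
So Farrukh is a fool.
Consider Lior. Suppose Lior is a fool.
Then no assignment of the remaining roles makes every statement match its speaker's type — contradiction.
So Lior is a sage.
With that fixed, Omar's statement is true, so Omar is a sage.
With that fixed, Rosa's statement is false, so Rosa is a fool.

Tariq: sage, Farrukh: fool, Lior: sage, Omar: sage, Rosa: fool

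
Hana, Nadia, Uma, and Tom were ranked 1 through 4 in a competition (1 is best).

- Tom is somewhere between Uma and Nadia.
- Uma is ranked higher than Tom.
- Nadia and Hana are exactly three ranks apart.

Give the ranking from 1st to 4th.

Hana, Uma, Tom, Nadia

From clue 1: Tom is in {2,3}.
From clues 1–2: Nadia is in {3,4}.
From clues 1–3: Hana → rank 1, Uma → rank 2, Tom → rank 3, Nadia → rank 4.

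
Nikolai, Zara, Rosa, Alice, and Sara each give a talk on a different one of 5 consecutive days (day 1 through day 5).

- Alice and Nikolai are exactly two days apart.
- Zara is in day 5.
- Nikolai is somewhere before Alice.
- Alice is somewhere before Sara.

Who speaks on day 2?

Rosa

With clues 1–2, Zara is ruled out for day 2.
With clues 1–3, Alice is ruled out for day 2.
With clues 1–4, Nikolai and Sara are ruled out for day 2.
So day 2 is Rosa.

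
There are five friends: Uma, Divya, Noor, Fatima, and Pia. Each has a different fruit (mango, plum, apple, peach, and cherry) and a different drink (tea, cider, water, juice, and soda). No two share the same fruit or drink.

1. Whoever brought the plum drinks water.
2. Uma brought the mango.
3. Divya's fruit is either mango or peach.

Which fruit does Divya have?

peach

With clues 1–2, mango is impossible for Divya's fruit.
With clues 1–3, apple, cherry, and plum are impossible for Divya's fruit.
That leaves peach.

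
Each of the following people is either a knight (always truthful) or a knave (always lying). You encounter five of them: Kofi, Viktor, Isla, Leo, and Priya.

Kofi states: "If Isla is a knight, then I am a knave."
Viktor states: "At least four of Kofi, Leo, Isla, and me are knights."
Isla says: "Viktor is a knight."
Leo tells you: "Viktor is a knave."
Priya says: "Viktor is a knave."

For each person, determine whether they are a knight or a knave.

Kofi: knight, Viktor: knave, Isla: knave, Leo: knight, Priya: knight

Consider Kofi. Suppose Kofi is a knave.
Then Kofi's own statement would have to be false, but it can't be — contradiction.
So Kofi is a knight.
Consider Viktor. Suppose Viktor is a knight.
Then no assignment of the remaining roles makes every statement match its speaker's type — contradiction.
So Viktor is a knave.
With that fixed, Isla's statement is false, so Isla is a knave.
With that fixed, Leo's statement is true, so Leo is a knight.
With that fixed, Priya's statement is true, so Priya is a knight.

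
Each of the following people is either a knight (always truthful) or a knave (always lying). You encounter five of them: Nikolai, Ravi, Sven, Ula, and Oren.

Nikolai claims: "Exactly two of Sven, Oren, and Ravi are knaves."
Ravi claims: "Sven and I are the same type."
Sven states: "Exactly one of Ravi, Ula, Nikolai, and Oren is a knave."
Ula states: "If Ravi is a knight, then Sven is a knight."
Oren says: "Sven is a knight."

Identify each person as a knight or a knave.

Consider Nikolai. Suppose Nikolai is a knight.
Then no assignment of the remaining roles makes every statement match its speaker's type — contradiction.
So Nikolai is a knave.
Consider Ravi. Suppose Ravi is a knave.
Then no assignment of the remaining roles makes every statement match its speaker's type — contradiction.
So Ravi is a knight.
Consider Sven. Suppose Sven is a knave.
Then Ravi's statement comes out false, contradicting Ravi being a knight.
So Sven is a knight.
With that fixed, Ula's statement is true, so Ula is a knight.
With that fixed, Oren's statement is true, so Oren is a knight.

Nikolai: knave, Ravi: knight, Sven: knight, Ula: knight, Oren: knight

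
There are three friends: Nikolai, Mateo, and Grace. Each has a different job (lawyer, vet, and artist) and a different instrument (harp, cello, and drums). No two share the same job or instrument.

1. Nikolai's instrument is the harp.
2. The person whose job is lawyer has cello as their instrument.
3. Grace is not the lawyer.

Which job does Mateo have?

lawyer

With clues 1–3, artist and vet are impossible for Mateo's job.
That leaves lawyer.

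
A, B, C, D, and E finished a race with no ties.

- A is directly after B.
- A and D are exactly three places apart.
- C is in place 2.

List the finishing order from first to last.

D, C, B, A, E

From clue 1: A is in {2,3,4,5}.
From clues 1–2: A is in {2,4,5}.
From clues 1–3: D → place 1, C → place 2, B → place 3, A → place 4, E → place 5.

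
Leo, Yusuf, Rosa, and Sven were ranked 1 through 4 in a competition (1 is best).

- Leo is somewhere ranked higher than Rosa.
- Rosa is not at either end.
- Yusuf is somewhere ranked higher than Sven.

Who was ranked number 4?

Sven

With clue 1, Leo is ruled out for rank 4.
With clues 1–2, Rosa is ruled out for rank 4.
With clues 1–3, Yusuf is ruled out for rank 4.
So rank 4 is Sven.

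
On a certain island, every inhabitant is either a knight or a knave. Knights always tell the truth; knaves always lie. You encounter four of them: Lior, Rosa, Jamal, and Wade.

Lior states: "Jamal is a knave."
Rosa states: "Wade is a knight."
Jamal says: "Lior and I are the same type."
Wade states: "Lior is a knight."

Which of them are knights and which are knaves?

Lior: knight, Rosa: knight, Jamal: knave, Wade: knight

Consider Lior. Suppose Lior is a knave.
Then whichever role Jamal has, Jamal's statement has the wrong truth value — contradiction.
So Lior is a knight.
With that fixed, Wade's statement is true, so Wade is a knight.
With that fixed, Rosa's statement is true, so Rosa is a knight.
Consider Jamal. Suppose Jamal is a knight.
Then Lior's statement comes out false, contradicting Lior being a knight.
So Jamal is a knave.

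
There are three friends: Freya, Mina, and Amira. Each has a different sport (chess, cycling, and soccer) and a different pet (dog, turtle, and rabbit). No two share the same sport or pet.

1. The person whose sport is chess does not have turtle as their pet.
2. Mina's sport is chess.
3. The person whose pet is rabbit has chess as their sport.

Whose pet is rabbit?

Mina

With clues 1–3, Amira and Freya are impossible for the one with pet rabbit.
That leaves Mina.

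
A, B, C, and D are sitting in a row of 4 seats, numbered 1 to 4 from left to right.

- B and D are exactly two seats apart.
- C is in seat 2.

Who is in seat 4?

A

With clues 1–2, B, C, and D are ruled out for seat 4.
So seat 4 is A.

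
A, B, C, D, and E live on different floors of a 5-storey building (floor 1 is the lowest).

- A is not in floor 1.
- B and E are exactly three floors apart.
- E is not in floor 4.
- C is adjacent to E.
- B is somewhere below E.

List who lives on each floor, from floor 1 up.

From clue 1: A is in {2,3,4,5}.
From clues 1–3: B is in {2,4,5}.
From clues 1–4: A is in {3,4,5}.
From clues 1–5: D → floor 1, B → floor 2, A → floor 3, C → floor 4, E → floor 5.

D, B, A, C, E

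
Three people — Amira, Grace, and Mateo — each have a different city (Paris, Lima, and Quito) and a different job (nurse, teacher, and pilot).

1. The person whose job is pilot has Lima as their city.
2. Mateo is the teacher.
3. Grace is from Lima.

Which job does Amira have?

With clues 1–2, teacher is impossible for Amira's job.
With clues 1–3, pilot is impossible for Amira's job.
That leaves nurse.

nurse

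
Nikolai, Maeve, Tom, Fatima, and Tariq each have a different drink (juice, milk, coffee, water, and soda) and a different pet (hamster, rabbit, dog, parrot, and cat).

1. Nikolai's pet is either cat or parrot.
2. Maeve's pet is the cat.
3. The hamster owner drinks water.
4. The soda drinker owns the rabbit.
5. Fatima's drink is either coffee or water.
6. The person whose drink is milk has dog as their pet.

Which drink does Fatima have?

water

With clues 1–5, juice, milk, and soda are impossible for Fatima's drink.
With clues 1–6, coffee is impossible for Fatima's drink.
That leaves water.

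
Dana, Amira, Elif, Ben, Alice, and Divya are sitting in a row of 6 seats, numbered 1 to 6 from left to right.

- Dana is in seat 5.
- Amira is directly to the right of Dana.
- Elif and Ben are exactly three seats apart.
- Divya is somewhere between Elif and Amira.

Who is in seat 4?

With clue 1, Dana is ruled out for seat 4.
With clues 1–2, Amira is ruled out for seat 4.
With clues 1–3, Alice and Divya are ruled out for seat 4.
With clues 1–4, Elif is ruled out for seat 4.
So seat 4 is Ben.

Ben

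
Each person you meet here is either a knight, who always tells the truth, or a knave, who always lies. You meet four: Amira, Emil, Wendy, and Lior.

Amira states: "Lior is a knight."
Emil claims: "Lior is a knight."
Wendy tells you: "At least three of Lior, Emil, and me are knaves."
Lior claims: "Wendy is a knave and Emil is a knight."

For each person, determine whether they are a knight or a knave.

Consider Amira. Suppose Amira is a knave.
Then no assignment of the remaining roles makes every statement match its speaker's type — contradiction.
So Amira is a knight.
Consider Emil. Suppose Emil is a knave.
Then no assignment of the remaining roles makes every statement match its speaker's type — contradiction.
So Emil is a knight.
With that fixed, Wendy's statement is false, so Wendy is a knave.
With that fixed, Lior's statement is true, so Lior is a knight.

Amira: knight, Emil: knight, Wendy: knave, Lior: knight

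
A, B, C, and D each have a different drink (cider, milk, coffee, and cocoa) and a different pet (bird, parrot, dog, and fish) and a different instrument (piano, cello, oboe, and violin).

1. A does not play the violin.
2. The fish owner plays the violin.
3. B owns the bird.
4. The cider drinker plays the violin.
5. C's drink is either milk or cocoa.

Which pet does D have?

fish

With clues 1–3, bird is impossible for D's pet.
With clues 1–5, dog and parrot are impossible for D's pet.
That leaves fish.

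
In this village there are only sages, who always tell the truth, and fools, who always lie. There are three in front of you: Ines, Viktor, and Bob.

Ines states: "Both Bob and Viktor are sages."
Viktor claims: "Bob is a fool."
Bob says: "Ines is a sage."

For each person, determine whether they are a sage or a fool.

Consider Ines. Suppose Ines is a sage.
Then no assignment of the remaining roles makes every statement match its speaker's type — contradiction.
So Ines is a fool.
With that fixed, Bob's statement is false, so Bob is a fool.
With that fixed, Viktor's statement is true, so Viktor is a sage.

Ines: fool, Viktor: sage, Bob: fool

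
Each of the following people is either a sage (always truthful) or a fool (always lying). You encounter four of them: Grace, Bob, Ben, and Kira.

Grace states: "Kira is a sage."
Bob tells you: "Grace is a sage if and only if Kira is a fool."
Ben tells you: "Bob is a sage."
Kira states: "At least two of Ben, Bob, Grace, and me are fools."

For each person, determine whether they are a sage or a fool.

Grace: sage, Bob: fool, Ben: fool, Kira: sage

Consider Grace. Suppose Grace is a fool.
Then no assignment of the remaining roles makes every statement match its speaker's type — contradiction.
So Grace is a sage.
Consider Bob. Suppose Bob is a sage.
Then no assignment of the remaining roles makes every statement match its speaker's type — contradiction.
So Bob is a fool.
With that fixed, Ben's statement is false, so Ben is a fool.
With that fixed, Kira's statement is true, so Kira is a sage.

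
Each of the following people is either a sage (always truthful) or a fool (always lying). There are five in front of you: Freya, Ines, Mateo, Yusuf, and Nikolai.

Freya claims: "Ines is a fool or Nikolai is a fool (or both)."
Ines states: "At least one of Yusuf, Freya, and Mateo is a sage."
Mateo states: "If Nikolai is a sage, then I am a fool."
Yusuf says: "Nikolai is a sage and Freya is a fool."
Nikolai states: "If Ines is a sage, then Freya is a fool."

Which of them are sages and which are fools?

Freya: sage, Ines: sage, Mateo: sage, Yusuf: fool, Nikolai: fool

Consider Freya. Suppose Freya is a fool.
Then no assignment of the remaining roles makes every statement match its speaker's type — contradiction.
So Freya is a sage.
With that fixed, Ines's statement is true, so Ines is a sage.
With that fixed, Yusuf's statement is false, so Yusuf is a fool.
With that fixed, Nikolai's statement is false, so Nikolai is a fool.
With that fixed, Mateo's statement is true, so Mateo is a sage.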